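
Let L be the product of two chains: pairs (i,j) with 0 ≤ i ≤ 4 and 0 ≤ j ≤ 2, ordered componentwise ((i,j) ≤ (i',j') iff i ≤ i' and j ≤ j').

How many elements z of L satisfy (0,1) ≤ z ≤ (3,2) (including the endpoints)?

The interval [(0,1), (3,2)] = {(0,1), (0,2), (1,1), (1,2), (2,1), (2,2), (3,1), (3,2)}, which has 8 elements.

8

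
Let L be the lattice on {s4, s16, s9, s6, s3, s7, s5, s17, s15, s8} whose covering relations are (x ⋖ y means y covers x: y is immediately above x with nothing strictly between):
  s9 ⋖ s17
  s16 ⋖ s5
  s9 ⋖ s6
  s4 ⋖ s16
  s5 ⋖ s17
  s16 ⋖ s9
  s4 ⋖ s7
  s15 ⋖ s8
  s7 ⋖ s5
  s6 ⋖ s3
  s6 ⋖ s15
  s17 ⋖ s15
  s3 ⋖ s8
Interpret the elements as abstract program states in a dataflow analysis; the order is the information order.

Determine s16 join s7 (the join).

Common upper bounds of {s16, s7}: s15, s17, s5, s8.
The least among these is s5.

s5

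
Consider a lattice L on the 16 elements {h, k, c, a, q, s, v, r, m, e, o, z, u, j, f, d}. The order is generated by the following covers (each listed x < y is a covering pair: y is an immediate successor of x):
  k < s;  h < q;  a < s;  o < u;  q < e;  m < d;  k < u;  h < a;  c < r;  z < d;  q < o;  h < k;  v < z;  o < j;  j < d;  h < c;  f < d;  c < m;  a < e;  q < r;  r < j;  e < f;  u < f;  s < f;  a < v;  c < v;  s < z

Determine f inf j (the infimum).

Common lower bounds of {f, j}: h, o, q.
The greatest among these is o.

o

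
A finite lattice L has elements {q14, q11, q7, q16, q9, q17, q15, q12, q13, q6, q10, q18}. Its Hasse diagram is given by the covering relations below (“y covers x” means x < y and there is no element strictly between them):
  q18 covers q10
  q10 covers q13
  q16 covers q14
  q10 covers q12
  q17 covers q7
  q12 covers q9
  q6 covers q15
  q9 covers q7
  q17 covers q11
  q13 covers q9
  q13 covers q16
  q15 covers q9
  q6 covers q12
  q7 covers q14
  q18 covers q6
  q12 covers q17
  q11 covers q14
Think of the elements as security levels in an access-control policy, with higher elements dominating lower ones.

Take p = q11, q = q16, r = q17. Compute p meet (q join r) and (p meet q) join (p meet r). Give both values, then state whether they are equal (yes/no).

q11; q11; yes

q join r = q10, so p meet (q join r) = q11 meet q10 = q11.
p meet q = q14 and p meet r = q11, so (p meet q) join (p meet r) = q14 join q11 = q11.
Equal: yes.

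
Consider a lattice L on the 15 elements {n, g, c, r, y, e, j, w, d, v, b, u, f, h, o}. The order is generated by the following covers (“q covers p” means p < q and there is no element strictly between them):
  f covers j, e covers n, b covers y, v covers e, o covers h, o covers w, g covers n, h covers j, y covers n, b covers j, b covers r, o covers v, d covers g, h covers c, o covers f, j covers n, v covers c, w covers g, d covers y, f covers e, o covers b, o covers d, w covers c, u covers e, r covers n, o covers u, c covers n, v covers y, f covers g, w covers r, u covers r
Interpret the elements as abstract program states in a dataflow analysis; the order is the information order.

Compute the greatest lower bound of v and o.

Common lower bounds of {v, o}: c, e, n, v, y.
The greatest among these is v.

v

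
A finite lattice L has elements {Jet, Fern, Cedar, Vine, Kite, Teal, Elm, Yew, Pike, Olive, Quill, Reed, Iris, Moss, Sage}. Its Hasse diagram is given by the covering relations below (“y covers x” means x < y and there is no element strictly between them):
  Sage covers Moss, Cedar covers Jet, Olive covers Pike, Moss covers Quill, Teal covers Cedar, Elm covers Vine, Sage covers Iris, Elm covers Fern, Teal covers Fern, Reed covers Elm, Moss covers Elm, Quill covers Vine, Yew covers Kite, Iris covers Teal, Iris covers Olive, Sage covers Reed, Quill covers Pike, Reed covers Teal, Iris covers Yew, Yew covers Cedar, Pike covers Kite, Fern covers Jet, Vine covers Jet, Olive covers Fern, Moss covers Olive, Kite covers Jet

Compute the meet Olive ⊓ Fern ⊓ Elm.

Common lower bounds of {Olive, Fern, Elm}: Fern, Jet.
The greatest among these is Fern.

Fern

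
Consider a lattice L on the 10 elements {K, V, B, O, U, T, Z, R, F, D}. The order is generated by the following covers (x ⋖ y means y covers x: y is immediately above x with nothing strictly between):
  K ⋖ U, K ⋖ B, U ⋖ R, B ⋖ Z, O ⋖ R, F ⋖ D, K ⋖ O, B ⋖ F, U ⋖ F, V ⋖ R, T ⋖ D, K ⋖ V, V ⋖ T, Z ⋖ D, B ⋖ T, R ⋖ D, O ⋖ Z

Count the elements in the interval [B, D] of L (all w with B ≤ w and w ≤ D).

5

The interval [B, D] = {B, D, F, T, Z}, which has 5 elements.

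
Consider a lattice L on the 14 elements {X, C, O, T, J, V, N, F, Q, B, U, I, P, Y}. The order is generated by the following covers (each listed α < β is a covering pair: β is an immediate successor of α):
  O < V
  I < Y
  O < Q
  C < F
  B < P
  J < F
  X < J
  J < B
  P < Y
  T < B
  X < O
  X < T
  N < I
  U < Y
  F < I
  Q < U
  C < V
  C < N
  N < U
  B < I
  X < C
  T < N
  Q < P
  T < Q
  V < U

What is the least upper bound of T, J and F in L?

Common upper bounds of {T, J, F}: I, Y.
The least among these is I.

I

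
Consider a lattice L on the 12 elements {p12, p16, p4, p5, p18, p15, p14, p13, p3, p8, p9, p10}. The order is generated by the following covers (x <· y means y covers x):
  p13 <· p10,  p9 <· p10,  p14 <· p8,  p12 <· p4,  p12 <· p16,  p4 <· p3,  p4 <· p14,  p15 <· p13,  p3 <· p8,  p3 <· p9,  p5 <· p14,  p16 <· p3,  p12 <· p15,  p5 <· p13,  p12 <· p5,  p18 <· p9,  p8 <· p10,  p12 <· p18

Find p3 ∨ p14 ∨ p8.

Common upper bounds of {p3, p14, p8}: p10, p8.
The least among these is p8.

p8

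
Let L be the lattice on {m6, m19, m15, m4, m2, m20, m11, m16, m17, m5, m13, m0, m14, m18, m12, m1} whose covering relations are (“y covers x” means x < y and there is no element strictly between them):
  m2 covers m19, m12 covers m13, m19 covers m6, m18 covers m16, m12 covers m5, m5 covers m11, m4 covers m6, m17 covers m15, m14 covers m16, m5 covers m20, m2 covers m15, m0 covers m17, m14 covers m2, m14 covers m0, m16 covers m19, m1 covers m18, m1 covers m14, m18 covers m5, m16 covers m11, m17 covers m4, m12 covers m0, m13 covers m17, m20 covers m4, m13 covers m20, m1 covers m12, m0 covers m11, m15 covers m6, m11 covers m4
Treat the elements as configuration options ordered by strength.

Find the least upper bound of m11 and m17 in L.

Common upper bounds of {m11, m17}: m0, m1, m12, m14.
The least among these is m0.

m0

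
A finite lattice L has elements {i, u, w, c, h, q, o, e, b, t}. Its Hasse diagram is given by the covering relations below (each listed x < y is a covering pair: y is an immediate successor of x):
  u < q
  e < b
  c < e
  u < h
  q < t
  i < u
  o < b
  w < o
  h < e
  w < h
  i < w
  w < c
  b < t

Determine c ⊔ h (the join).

Common upper bounds of {c, h}: b, e, t.
The least among these is e.

e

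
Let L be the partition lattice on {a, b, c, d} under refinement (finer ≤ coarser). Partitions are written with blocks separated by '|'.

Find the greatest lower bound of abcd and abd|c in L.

The meet (common refinement) of abcd and abd|c intersects blocks pairwise, giving abd|c.

abd|c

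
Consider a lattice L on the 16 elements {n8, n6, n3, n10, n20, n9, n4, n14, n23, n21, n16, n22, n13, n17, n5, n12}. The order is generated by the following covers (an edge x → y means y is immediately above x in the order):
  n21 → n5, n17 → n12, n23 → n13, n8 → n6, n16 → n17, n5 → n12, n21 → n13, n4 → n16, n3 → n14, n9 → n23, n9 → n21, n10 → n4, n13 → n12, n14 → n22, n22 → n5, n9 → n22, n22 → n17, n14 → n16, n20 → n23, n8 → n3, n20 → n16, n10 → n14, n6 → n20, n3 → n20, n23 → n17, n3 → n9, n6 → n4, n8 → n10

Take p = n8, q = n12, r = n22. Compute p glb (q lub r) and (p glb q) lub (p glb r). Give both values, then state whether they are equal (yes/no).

n8; n8; yes

q lub r = n12, so p glb (q lub r) = n8 glb n12 = n8.
p glb q = n8 and p glb r = n8, so (p glb q) lub (p glb r) = n8 lub n8 = n8.
Equal: yes.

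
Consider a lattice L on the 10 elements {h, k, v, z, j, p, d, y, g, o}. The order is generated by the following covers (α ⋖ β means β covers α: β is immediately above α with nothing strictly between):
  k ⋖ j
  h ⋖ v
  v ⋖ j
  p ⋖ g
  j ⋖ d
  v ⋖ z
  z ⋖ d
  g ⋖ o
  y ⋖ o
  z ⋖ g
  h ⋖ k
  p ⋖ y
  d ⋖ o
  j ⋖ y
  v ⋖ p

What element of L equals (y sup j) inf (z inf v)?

v

y ∨ j = y
z ∧ v = v
y ∧ v = v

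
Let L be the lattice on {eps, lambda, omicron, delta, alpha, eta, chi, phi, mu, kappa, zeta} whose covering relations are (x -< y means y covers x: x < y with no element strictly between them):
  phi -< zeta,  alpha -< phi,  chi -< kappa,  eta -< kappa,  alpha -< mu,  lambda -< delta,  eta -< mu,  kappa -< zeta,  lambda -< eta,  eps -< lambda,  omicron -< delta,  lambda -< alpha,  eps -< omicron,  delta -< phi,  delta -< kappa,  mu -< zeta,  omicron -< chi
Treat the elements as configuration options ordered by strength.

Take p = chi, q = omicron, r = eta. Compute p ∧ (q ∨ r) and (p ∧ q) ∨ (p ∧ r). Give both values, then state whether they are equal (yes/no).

q ∨ r = kappa, so p ∧ (q ∨ r) = chi ∧ kappa = chi.
p ∧ q = omicron and p ∧ r = eps, so (p ∧ q) ∨ (p ∧ r) = omicron ∨ eps = omicron.
Equal: no.

chi; omicron; no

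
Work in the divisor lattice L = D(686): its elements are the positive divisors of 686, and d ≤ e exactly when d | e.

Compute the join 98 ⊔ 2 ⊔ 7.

98

In the divisibility order, the join is the least common multiple: lcm(98, 2, 7) = 98.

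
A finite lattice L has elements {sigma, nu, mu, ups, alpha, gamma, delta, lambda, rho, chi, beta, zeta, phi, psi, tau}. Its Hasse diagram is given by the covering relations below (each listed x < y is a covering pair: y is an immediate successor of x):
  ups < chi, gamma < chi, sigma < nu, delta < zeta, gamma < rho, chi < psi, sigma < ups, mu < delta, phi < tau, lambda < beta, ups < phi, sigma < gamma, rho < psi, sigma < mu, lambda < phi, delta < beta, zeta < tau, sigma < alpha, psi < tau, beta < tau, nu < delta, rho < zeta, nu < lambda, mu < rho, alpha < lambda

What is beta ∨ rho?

Common upper bounds of {beta, rho}: tau.
The least among these is tau.

tau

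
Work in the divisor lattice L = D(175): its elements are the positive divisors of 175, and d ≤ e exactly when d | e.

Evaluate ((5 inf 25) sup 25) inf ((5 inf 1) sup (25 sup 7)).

5 ∧ 25 = 5
5 ∨ 25 = 25
5 ∧ 1 = 1
25 ∨ 7 = 175
1 ∨ 175 = 175
25 ∧ 175 = 25

25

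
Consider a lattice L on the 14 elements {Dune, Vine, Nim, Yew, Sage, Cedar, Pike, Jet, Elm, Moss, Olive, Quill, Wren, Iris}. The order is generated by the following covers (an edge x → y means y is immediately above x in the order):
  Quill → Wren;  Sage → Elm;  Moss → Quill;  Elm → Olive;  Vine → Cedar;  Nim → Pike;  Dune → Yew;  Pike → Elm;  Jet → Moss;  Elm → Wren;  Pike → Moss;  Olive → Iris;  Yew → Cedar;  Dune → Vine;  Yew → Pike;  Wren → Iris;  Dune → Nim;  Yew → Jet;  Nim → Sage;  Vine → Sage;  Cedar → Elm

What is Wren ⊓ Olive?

Elm

Common lower bounds of {Wren, Olive}: Cedar, Dune, Elm, Nim, Pike, Sage, Vine, Yew.
The greatest among these is Elm.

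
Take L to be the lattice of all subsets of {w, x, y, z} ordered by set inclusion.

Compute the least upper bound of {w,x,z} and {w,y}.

Common upper bounds of {{w,x,z}, {w,y}}: {w,x,y,z}.
The least among these is {w,x,y,z}.

{w,x,y,z}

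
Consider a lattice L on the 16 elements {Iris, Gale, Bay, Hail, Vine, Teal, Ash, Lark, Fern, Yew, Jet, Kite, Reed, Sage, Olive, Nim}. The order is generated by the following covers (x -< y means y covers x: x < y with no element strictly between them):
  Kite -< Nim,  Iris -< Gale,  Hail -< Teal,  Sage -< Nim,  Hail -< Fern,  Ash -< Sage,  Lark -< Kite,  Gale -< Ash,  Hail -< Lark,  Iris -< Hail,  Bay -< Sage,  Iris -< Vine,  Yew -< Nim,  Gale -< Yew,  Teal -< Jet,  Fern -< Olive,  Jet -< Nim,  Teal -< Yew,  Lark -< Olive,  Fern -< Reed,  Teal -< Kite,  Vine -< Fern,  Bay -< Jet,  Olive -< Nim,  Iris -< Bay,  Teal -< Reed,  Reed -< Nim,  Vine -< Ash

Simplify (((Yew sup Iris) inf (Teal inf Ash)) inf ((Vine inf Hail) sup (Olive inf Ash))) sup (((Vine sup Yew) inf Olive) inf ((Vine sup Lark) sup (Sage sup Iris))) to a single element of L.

Olive

Yew ∨ Iris = Yew
Teal ∧ Ash = Iris
Yew ∧ Iris = Iris
Vine ∧ Hail = Iris
Olive ∧ Ash = Vine
Iris ∨ Vine = Vine
Iris ∧ Vine = Iris
Vine ∨ Yew = Nim
Nim ∧ Olive = Olive
Vine ∨ Lark = Olive
Sage ∨ Iris = Sage
Olive ∨ Sage = Nim
Olive ∧ Nim = Olive
Iris ∨ Olive = Olive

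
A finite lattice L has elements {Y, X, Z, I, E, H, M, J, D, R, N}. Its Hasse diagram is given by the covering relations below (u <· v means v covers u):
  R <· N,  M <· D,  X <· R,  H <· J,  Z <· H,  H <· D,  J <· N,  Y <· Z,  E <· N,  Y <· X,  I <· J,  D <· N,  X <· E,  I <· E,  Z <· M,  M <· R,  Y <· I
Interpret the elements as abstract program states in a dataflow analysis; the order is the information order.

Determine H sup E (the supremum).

Common upper bounds of {H, E}: N.
The least among these is N.

N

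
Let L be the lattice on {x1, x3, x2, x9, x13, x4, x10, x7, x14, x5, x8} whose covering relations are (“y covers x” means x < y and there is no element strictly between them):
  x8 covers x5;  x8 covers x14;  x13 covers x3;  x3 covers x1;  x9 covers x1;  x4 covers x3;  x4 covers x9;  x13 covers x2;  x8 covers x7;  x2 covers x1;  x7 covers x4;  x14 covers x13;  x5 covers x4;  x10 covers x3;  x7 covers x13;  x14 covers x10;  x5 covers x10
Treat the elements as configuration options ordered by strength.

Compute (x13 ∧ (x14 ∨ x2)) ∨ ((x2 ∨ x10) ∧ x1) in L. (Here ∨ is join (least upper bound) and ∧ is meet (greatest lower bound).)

x14 ∨ x2 = x14
x13 ∧ x14 = x13
x2 ∨ x10 = x14
x14 ∧ x1 = x1
x13 ∨ x1 = x13

x13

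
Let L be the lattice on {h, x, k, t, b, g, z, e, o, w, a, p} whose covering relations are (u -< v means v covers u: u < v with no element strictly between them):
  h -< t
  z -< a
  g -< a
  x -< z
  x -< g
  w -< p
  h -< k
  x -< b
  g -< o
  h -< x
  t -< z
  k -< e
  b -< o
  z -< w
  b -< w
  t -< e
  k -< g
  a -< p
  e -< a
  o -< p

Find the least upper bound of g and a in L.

a

Common upper bounds of {g, a}: a, p.
The least among these is a.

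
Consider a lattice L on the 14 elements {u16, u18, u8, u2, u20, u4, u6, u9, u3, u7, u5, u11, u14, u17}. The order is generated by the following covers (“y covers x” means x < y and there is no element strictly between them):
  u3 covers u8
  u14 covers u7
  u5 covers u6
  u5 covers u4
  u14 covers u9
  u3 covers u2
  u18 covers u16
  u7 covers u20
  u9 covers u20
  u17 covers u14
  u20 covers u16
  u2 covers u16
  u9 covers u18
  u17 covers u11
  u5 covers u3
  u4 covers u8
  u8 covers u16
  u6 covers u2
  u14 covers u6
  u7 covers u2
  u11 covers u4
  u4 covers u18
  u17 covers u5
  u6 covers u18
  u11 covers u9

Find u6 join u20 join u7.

Common upper bounds of {u6, u20, u7}: u14, u17.
The least among these is u14.

u14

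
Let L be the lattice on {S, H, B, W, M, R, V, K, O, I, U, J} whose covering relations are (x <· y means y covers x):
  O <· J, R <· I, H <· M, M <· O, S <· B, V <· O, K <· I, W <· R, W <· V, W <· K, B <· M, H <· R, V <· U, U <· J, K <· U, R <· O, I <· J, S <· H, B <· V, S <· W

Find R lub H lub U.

J

Common upper bounds of {R, H, U}: J.
The least among these is J.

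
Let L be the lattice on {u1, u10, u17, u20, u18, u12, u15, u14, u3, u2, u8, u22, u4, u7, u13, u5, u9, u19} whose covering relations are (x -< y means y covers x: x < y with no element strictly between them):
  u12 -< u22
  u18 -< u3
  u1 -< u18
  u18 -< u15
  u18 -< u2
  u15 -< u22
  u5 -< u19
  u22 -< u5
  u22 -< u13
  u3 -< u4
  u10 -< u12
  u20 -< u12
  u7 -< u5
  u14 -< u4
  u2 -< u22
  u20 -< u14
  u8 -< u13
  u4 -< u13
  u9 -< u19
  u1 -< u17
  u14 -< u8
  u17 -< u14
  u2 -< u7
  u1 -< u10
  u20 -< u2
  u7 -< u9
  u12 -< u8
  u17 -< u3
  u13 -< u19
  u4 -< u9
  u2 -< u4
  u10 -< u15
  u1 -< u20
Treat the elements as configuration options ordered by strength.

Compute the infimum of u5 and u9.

u7

Common lower bounds of {u5, u9}: u1, u18, u2, u20, u7.
The greatest among these is u7.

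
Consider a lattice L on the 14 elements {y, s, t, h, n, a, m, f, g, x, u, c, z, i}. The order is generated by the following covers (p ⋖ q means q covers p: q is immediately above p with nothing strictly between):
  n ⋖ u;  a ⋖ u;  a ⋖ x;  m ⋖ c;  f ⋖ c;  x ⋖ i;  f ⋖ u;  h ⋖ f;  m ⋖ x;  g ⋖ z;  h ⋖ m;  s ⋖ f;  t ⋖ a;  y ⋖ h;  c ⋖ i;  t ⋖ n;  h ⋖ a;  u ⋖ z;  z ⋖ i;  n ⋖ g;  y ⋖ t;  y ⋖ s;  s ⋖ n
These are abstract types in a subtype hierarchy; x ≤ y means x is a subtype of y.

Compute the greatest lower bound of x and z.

Common lower bounds of {x, z}: a, h, t, y.
The greatest among these is a.

a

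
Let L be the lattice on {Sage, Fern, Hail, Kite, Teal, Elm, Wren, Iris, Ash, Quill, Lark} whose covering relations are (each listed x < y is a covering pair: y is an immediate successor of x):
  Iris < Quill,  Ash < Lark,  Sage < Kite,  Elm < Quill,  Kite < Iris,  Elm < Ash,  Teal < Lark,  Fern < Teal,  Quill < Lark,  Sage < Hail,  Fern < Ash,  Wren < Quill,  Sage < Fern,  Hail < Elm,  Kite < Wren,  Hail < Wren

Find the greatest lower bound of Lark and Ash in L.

Ash

Common lower bounds of {Lark, Ash}: Ash, Elm, Fern, Hail, Sage.
The greatest among these is Ash.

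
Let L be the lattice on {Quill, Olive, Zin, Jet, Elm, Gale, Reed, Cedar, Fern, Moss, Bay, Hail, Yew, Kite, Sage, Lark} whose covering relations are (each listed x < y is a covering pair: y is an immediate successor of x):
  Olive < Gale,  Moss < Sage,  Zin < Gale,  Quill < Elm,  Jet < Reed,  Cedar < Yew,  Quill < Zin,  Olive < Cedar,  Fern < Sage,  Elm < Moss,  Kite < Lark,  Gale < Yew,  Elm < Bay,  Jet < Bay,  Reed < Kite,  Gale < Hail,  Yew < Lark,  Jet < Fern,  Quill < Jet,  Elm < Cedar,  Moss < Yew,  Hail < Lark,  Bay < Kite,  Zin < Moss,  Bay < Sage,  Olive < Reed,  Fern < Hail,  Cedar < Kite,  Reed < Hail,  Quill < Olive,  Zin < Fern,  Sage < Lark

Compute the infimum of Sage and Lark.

Common lower bounds of {Sage, Lark}: Bay, Elm, Fern, Jet, Moss, Quill, Sage, Zin.
The greatest among these is Sage.

Sage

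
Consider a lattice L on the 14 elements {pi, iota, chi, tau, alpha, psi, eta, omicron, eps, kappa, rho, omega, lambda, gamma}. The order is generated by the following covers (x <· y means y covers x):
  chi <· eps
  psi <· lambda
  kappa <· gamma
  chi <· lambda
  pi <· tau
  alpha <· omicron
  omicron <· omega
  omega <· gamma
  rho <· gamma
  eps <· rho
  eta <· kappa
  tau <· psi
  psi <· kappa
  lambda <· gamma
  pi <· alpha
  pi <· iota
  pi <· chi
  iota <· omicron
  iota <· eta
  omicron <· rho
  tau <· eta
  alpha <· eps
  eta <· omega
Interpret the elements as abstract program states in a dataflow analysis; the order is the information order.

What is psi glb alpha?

Common lower bounds of {psi, alpha}: pi.
The greatest among these is pi.

pi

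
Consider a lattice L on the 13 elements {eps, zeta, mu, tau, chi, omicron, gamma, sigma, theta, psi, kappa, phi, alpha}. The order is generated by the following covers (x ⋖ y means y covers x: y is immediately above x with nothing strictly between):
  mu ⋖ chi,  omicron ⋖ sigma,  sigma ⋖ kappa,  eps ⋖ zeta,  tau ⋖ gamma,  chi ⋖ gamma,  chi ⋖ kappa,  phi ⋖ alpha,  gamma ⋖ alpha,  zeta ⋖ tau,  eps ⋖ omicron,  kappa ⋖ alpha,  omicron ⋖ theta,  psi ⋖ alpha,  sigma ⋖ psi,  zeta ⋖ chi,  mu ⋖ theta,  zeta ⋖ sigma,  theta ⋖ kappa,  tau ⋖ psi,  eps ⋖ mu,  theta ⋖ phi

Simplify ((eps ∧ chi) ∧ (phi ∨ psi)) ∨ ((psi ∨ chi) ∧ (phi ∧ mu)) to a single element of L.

mu

eps ∧ chi = eps
phi ∨ psi = alpha
eps ∧ alpha = eps
psi ∨ chi = alpha
phi ∧ mu = mu
alpha ∧ mu = mu
eps ∨ mu = mu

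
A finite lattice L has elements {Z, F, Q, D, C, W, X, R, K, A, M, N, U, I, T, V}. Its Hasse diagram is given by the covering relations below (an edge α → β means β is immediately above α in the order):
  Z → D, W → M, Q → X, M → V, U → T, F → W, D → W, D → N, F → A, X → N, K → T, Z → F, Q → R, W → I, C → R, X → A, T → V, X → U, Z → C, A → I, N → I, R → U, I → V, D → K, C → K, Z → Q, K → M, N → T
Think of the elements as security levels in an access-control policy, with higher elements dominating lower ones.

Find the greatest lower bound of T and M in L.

Common lower bounds of {T, M}: C, D, K, Z.
The greatest among these is K.

K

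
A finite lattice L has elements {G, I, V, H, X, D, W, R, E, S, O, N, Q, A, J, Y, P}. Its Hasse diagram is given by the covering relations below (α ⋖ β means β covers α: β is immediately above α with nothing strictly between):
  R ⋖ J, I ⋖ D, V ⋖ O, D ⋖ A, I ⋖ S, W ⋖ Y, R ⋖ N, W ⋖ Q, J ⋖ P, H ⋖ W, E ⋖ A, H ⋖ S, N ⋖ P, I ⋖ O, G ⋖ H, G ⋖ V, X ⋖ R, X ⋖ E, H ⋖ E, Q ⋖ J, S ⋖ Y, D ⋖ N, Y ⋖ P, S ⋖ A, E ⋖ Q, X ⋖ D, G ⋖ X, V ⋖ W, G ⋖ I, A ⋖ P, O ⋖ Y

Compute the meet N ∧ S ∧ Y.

Common lower bounds of {N, S, Y}: G, I.
The greatest among these is I.

I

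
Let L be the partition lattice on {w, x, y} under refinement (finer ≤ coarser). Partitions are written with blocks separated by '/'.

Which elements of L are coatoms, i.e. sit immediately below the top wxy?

w/xy, wx/y, wy/x

The coatoms are exactly the elements covered by wxy: w/xy, wx/y, wy/x.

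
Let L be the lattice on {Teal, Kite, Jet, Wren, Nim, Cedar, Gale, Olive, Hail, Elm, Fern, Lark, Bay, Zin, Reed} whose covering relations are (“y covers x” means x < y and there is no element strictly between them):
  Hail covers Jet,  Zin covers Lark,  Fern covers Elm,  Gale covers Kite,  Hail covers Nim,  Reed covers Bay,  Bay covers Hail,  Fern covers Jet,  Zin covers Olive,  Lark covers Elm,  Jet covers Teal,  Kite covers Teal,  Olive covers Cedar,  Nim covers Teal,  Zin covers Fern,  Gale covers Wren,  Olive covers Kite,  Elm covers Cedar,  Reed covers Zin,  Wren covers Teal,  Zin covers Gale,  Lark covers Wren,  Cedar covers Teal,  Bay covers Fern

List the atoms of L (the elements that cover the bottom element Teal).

The atoms are exactly the elements that cover Teal: Cedar, Jet, Kite, Nim, Wren.

Cedar, Jet, Kite, Nim, Wren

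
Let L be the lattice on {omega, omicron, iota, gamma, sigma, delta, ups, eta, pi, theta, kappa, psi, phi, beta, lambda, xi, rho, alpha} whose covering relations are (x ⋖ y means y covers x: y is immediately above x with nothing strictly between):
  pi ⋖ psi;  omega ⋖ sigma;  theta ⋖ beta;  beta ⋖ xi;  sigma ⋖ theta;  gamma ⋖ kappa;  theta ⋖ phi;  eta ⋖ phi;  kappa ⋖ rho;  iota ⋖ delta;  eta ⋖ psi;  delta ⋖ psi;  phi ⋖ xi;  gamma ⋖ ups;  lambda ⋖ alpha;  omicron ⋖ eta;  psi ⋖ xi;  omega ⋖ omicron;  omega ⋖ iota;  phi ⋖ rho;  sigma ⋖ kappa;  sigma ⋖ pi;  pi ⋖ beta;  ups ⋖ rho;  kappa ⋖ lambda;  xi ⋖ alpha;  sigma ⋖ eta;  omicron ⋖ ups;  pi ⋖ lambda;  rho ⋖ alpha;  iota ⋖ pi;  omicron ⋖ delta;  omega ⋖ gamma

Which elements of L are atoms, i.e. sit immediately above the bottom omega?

The atoms are exactly the elements that cover omega: gamma, iota, omicron, sigma.

gamma, iota, omicron, sigma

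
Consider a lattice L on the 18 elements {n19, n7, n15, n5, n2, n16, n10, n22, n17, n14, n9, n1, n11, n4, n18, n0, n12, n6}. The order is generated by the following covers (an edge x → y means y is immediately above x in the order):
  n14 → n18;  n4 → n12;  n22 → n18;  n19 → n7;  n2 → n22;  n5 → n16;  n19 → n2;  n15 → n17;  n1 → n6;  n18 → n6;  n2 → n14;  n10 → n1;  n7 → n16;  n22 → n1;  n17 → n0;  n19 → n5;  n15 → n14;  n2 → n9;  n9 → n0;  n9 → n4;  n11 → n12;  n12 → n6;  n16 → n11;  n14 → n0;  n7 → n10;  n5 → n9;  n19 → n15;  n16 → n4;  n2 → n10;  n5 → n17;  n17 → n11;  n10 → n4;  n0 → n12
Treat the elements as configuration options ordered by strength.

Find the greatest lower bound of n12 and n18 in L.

n14

Common lower bounds of {n12, n18}: n14, n15, n19, n2.
The greatest among these is n14.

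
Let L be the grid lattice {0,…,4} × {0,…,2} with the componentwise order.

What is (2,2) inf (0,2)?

(0,2)

In a product of chains, the meet is componentwise min, giving (0,2).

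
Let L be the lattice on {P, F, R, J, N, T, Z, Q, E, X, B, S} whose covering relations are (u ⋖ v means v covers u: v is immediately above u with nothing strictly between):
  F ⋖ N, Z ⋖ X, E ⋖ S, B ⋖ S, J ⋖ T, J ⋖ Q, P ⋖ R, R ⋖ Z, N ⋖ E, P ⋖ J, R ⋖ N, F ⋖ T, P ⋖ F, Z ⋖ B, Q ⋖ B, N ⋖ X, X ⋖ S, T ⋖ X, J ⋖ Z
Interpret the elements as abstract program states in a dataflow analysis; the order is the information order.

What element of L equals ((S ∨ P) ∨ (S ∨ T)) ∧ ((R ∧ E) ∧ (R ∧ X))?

S ∨ P = S
S ∨ T = S
S ∨ S = S
R ∧ E = R
R ∧ X = R
R ∧ R = R
S ∧ R = R

R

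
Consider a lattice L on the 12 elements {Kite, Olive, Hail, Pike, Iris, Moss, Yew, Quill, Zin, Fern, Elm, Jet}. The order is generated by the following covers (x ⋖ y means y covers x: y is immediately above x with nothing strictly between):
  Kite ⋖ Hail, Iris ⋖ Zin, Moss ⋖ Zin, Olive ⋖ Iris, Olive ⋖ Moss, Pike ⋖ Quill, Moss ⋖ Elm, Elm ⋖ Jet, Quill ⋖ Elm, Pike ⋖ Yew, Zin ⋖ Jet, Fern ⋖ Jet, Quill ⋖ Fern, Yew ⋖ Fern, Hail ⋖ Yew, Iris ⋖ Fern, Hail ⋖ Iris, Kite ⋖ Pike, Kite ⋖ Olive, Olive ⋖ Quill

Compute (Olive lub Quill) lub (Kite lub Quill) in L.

Olive ∨ Quill = Quill
Kite ∨ Quill = Quill
Quill ∨ Quill = Quill

Quill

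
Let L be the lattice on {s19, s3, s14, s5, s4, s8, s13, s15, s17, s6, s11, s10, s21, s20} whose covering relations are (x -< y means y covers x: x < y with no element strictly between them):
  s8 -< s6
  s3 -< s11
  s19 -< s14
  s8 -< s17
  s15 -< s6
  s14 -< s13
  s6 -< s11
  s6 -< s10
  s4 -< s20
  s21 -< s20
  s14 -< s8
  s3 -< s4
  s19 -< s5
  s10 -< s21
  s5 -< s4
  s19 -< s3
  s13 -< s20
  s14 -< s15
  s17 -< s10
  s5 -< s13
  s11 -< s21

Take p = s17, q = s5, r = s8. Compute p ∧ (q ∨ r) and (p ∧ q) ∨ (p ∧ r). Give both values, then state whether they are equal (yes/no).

q ∨ r = s20, so p ∧ (q ∨ r) = s17 ∧ s20 = s17.
p ∧ q = s19 and p ∧ r = s8, so (p ∧ q) ∨ (p ∧ r) = s19 ∨ s8 = s8.
Equal: no.

s17; s8; no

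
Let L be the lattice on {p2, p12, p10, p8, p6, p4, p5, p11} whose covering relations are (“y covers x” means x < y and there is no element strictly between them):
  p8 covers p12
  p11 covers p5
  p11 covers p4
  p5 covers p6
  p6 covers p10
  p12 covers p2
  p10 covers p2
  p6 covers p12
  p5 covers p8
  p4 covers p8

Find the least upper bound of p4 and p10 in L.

Common upper bounds of {p4, p10}: p11.
The least among these is p11.

p11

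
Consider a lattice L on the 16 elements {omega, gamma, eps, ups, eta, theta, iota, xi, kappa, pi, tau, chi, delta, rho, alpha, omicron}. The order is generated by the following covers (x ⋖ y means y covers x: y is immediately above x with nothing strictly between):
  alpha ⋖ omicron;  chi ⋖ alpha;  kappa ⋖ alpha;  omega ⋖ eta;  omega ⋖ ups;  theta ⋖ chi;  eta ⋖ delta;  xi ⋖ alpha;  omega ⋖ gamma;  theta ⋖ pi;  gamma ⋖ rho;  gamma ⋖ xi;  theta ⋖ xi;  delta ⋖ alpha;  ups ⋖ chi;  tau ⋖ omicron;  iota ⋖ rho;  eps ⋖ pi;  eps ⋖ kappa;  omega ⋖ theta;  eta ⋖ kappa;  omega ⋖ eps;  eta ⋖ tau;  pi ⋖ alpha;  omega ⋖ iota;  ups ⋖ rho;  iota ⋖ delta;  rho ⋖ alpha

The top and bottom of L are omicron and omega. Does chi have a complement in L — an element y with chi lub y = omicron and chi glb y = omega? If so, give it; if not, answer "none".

Need y with chi ∨ y = omicron and chi ∧ y = omega.
Checking each element gives: tau.

tau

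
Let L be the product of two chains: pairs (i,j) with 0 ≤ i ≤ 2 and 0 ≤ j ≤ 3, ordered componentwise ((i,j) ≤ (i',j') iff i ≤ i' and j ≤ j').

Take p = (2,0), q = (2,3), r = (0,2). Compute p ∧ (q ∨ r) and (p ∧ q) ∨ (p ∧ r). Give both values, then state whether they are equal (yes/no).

(2,0); (2,0); yes

q ∨ r = (2,3), so p ∧ (q ∨ r) = (2,0) ∧ (2,3) = (2,0).
p ∧ q = (2,0) and p ∧ r = (0,0), so (p ∧ q) ∨ (p ∧ r) = (2,0) ∨ (0,0) = (2,0).
Equal: yes.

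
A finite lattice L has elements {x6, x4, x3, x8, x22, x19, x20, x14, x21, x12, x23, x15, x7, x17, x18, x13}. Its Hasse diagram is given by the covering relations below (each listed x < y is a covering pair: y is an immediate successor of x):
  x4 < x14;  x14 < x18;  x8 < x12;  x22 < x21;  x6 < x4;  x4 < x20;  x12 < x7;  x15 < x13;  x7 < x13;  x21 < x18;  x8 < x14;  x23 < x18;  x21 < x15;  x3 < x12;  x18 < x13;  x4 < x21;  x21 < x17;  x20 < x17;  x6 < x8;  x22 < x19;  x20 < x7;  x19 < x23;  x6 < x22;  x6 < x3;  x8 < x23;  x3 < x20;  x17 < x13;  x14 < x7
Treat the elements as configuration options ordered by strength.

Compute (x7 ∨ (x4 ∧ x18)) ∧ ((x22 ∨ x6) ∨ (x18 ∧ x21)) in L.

x4 ∧ x18 = x4
x7 ∨ x4 = x7
x22 ∨ x6 = x22
x18 ∧ x21 = x21
x22 ∨ x21 = x21
x7 ∧ x21 = x4

x4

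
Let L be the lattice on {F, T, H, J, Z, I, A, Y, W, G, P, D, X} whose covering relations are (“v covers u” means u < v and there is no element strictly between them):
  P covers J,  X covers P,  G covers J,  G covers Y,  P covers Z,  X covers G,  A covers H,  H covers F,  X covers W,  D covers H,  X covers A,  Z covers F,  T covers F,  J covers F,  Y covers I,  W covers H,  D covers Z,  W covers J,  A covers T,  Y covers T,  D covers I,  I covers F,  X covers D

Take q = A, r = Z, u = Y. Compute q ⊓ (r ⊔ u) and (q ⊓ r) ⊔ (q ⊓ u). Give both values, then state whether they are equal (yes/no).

r ⊔ u = X, so q ⊓ (r ⊔ u) = A ⊓ X = A.
q ⊓ r = F and q ⊓ u = T, so (q ⊓ r) ⊔ (q ⊓ u) = F ⊔ T = T.
Equal: no.

A; T; no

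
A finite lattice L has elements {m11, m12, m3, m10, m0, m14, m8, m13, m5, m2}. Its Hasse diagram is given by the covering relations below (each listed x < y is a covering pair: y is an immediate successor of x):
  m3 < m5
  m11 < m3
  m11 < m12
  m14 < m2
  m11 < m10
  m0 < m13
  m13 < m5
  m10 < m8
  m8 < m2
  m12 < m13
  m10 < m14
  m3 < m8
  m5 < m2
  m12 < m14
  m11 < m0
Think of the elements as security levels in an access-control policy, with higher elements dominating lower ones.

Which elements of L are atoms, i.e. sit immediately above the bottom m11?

m0, m10, m12, m3

The atoms are exactly the elements that cover m11: m0, m10, m12, m3.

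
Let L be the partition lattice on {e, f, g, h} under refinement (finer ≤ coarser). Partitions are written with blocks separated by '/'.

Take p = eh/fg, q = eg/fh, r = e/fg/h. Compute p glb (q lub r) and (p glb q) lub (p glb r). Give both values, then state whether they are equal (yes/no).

q lub r = efgh, so p glb (q lub r) = eh/fg glb efgh = eh/fg.
p glb q = e/f/g/h and p glb r = e/fg/h, so (p glb q) lub (p glb r) = e/f/g/h lub e/fg/h = e/fg/h.
Equal: no.

eh/fg; e/fg/h; no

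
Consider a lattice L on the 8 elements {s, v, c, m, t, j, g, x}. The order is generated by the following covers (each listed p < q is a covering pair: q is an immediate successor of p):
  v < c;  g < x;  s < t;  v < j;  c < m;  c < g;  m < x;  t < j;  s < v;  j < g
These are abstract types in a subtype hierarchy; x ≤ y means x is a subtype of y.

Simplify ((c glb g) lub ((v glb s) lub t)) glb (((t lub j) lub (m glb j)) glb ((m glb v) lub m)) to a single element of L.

v

c ∧ g = c
v ∧ s = s
s ∨ t = t
c ∨ t = g
t ∨ j = j
m ∧ j = v
j ∨ v = j
m ∧ v = v
v ∨ m = m
j ∧ m = v
g ∧ v = v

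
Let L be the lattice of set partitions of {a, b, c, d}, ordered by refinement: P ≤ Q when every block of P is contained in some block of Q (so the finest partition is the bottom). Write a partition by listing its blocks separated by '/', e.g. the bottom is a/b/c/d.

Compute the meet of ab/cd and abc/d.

ab/c/d

The meet (common refinement) of ab/cd and abc/d intersects blocks pairwise, giving ab/c/d.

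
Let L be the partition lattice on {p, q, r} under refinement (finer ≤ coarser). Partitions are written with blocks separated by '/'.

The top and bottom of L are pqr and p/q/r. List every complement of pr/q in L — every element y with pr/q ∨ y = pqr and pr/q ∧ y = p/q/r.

p/qr, pq/r

Need y with pr/q ∨ y = pqr and pr/q ∧ y = p/q/r.
Checking each element gives: p/qr, pq/r.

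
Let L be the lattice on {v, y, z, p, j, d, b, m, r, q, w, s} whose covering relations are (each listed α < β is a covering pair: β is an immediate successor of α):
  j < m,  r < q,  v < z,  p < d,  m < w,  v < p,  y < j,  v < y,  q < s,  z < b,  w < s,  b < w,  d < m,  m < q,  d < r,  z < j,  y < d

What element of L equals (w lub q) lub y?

w ∨ q = s
s ∨ y = s

s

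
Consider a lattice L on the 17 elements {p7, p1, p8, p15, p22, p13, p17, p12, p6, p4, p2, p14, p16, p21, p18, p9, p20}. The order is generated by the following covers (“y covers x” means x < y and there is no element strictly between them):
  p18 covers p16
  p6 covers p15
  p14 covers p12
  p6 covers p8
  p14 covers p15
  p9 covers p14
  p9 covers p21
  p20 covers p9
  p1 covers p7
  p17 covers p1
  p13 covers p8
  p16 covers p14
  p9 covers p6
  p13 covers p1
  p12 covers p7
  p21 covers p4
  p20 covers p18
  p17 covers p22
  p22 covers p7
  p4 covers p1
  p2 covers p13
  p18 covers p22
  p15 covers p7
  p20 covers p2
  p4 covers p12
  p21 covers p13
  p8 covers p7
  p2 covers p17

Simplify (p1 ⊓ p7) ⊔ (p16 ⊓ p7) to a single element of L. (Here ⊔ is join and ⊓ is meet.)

p1 ∧ p7 = p7
p16 ∧ p7 = p7
p7 ∨ p7 = p7

p7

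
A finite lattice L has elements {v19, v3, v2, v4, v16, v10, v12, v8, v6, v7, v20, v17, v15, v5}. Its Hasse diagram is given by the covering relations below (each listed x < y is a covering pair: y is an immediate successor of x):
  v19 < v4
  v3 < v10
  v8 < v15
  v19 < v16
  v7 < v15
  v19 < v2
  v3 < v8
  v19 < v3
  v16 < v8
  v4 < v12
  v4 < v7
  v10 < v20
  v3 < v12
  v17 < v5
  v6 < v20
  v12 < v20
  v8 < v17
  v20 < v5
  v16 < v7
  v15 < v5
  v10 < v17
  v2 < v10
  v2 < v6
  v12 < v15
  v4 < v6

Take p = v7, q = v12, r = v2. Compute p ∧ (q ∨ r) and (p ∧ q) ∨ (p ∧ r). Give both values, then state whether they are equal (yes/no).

q ∨ r = v20, so p ∧ (q ∨ r) = v7 ∧ v20 = v4.
p ∧ q = v4 and p ∧ r = v19, so (p ∧ q) ∨ (p ∧ r) = v4 ∨ v19 = v4.
Equal: yes.

v4; v4; yes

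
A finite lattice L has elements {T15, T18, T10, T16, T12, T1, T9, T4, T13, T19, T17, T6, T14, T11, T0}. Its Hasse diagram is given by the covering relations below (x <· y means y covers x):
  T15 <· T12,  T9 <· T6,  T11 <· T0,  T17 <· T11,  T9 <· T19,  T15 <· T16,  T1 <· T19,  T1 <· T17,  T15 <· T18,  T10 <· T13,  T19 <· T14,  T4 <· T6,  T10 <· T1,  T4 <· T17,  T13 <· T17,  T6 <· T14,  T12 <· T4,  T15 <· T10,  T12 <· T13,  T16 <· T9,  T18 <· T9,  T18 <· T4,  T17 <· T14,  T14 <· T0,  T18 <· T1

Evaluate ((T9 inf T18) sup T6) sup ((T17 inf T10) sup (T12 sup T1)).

T9 ∧ T18 = T18
T18 ∨ T6 = T6
T17 ∧ T10 = T10
T12 ∨ T1 = T17
T10 ∨ T17 = T17
T6 ∨ T17 = T14

T14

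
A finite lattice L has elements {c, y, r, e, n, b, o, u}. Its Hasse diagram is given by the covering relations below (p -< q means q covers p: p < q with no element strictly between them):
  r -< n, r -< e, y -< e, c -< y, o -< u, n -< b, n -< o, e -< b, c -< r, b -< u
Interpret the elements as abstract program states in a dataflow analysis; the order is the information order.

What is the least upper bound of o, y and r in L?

Common upper bounds of {o, y, r}: u.
The least among these is u.

u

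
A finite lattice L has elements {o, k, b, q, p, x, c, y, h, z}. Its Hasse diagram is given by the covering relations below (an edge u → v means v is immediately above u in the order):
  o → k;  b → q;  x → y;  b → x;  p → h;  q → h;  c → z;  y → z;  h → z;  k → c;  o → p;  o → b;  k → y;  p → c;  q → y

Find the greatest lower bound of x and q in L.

Common lower bounds of {x, q}: b, o.
The greatest among these is b.

b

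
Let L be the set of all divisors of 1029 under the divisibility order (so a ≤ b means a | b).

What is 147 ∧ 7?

Common lower bounds of {147, 7}: 1, 7.
The greatest among these is 7.

7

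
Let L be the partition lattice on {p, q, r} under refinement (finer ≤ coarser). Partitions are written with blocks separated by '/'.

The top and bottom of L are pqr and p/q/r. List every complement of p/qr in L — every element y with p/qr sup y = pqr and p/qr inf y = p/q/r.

pq/r, pr/q

Need y with p/qr ∨ y = pqr and p/qr ∧ y = p/q/r.
Checking each element gives: pq/r, pr/q.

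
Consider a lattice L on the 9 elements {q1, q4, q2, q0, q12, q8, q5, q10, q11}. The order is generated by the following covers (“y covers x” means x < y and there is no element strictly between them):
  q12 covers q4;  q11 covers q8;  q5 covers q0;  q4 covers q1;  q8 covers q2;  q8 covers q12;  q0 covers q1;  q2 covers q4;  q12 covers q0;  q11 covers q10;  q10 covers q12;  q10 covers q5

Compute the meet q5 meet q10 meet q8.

Common lower bounds of {q5, q10, q8}: q0, q1.
The greatest among these is q0.

q0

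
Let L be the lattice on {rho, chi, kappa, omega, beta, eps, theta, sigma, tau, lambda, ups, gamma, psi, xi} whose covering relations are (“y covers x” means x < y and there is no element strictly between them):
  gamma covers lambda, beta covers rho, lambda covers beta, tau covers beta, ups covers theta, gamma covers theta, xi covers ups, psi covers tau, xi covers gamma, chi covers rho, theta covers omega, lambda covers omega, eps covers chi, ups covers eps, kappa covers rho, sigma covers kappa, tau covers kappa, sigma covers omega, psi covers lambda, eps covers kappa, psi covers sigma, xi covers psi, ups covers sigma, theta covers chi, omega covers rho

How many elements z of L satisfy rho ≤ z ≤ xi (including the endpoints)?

The interval [rho, xi] = {beta, chi, eps, gamma, kappa, lambda, omega, psi, rho, sigma, tau, theta, ups, xi}, which has 14 elements.

14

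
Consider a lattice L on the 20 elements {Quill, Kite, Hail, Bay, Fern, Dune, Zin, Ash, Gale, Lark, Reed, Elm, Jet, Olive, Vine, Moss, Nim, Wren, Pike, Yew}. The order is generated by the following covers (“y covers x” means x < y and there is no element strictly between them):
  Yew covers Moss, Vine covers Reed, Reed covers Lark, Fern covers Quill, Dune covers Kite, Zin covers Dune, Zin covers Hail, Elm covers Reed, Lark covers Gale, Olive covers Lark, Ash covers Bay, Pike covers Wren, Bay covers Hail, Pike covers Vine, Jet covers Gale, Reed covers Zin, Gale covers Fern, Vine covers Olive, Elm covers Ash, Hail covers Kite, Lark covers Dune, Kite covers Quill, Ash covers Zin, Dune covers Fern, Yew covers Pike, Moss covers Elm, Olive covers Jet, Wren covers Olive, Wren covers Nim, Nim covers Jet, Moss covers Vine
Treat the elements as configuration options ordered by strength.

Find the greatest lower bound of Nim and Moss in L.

Common lower bounds of {Nim, Moss}: Fern, Gale, Jet, Quill.
The greatest among these is Jet.

Jet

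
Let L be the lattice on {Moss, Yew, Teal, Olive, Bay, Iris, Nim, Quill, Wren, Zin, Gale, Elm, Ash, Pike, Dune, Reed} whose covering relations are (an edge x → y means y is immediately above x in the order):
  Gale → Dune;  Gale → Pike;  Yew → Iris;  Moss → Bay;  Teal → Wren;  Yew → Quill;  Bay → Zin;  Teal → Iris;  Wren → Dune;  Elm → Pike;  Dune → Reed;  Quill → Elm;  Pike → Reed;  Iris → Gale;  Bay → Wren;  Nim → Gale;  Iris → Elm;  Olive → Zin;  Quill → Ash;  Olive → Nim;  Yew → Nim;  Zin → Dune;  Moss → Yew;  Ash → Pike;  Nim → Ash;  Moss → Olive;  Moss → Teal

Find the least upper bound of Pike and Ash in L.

Common upper bounds of {Pike, Ash}: Pike, Reed.
The least among these is Pike.

Pike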